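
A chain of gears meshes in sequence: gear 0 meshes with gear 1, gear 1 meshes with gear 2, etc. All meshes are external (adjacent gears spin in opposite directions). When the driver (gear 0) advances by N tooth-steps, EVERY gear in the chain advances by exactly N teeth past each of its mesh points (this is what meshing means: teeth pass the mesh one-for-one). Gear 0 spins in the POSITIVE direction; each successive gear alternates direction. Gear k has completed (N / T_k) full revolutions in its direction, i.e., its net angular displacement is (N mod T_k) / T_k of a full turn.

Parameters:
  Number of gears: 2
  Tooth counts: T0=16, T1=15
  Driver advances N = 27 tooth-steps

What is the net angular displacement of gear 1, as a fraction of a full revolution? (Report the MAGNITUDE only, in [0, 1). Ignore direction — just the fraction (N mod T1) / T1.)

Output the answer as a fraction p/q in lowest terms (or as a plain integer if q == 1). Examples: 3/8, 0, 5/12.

Answer: 4/5

Derivation:
Chain of 2 gears, tooth counts: [16, 15]
  gear 0: T0=16, direction=positive, advance = 27 mod 16 = 11 teeth = 11/16 turn
  gear 1: T1=15, direction=negative, advance = 27 mod 15 = 12 teeth = 12/15 turn
Gear 1: 27 mod 15 = 12
Fraction = 12 / 15 = 4/5 (gcd(12,15)=3) = 4/5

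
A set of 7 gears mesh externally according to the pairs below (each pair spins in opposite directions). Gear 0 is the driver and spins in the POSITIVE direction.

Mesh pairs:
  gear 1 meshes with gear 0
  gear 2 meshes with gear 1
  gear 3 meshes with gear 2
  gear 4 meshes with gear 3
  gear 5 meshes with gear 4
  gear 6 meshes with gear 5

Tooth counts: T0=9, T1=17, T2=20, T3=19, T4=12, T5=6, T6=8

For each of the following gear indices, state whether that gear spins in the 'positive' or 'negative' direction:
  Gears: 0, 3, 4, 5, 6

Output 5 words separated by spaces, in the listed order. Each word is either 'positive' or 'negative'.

Gear 0 (driver): positive (depth 0)
  gear 1: meshes with gear 0 -> depth 1 -> negative (opposite of gear 0)
  gear 2: meshes with gear 1 -> depth 2 -> positive (opposite of gear 1)
  gear 3: meshes with gear 2 -> depth 3 -> negative (opposite of gear 2)
  gear 4: meshes with gear 3 -> depth 4 -> positive (opposite of gear 3)
  gear 5: meshes with gear 4 -> depth 5 -> negative (opposite of gear 4)
  gear 6: meshes with gear 5 -> depth 6 -> positive (opposite of gear 5)
Queried indices 0, 3, 4, 5, 6 -> positive, negative, positive, negative, positive

Answer: positive negative positive negative positive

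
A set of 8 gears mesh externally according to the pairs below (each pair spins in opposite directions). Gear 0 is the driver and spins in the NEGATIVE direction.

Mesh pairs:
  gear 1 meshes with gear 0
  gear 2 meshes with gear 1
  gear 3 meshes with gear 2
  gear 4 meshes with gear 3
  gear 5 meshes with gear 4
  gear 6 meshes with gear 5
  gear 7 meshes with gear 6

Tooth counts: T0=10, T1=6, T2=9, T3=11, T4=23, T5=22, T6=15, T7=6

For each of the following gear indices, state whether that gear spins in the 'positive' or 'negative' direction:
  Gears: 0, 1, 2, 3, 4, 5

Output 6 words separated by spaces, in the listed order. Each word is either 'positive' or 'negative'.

Gear 0 (driver): negative (depth 0)
  gear 1: meshes with gear 0 -> depth 1 -> positive (opposite of gear 0)
  gear 2: meshes with gear 1 -> depth 2 -> negative (opposite of gear 1)
  gear 3: meshes with gear 2 -> depth 3 -> positive (opposite of gear 2)
  gear 4: meshes with gear 3 -> depth 4 -> negative (opposite of gear 3)
  gear 5: meshes with gear 4 -> depth 5 -> positive (opposite of gear 4)
  gear 6: meshes with gear 5 -> depth 6 -> negative (opposite of gear 5)
  gear 7: meshes with gear 6 -> depth 7 -> positive (opposite of gear 6)
Queried indices 0, 1, 2, 3, 4, 5 -> negative, positive, negative, positive, negative, positive

Answer: negative positive negative positive negative positive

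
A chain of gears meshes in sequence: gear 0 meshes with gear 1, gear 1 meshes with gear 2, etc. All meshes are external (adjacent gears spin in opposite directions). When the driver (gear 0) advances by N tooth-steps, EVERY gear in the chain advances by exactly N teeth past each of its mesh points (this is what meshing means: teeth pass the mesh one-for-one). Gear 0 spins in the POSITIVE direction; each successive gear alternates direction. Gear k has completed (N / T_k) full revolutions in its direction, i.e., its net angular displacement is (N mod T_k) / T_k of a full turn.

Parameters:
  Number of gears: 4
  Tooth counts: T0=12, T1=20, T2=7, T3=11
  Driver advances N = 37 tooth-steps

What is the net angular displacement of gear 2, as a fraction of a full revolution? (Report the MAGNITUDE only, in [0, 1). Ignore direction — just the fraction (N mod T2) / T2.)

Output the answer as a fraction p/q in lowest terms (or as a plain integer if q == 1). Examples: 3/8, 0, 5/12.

Chain of 4 gears, tooth counts: [12, 20, 7, 11]
  gear 0: T0=12, direction=positive, advance = 37 mod 12 = 1 teeth = 1/12 turn
  gear 1: T1=20, direction=negative, advance = 37 mod 20 = 17 teeth = 17/20 turn
  gear 2: T2=7, direction=positive, advance = 37 mod 7 = 2 teeth = 2/7 turn
  gear 3: T3=11, direction=negative, advance = 37 mod 11 = 4 teeth = 4/11 turn
Gear 2: 37 mod 7 = 2
Fraction = 2 / 7 = 2/7 (gcd(2,7)=1) = 2/7

Answer: 2/7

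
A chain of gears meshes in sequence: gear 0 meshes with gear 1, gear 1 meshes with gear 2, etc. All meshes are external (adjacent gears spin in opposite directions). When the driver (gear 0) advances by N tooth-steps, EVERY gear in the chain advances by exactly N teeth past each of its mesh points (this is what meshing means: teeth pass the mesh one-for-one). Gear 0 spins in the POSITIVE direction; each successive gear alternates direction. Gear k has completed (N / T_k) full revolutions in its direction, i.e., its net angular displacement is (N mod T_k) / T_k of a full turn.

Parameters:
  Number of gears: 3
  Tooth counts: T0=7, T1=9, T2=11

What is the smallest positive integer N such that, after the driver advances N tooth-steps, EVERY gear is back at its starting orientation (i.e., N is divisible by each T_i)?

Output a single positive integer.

Answer: 693

Derivation:
Gear k returns to start when N is a multiple of T_k.
All gears at start simultaneously when N is a common multiple of [7, 9, 11]; the smallest such N is lcm(7, 9, 11).
Start: lcm = T0 = 7
Fold in T1=9: gcd(7, 9) = 1; lcm(7, 9) = 7 * 9 / 1 = 63 / 1 = 63
Fold in T2=11: gcd(63, 11) = 1; lcm(63, 11) = 63 * 11 / 1 = 693 / 1 = 693
Full cycle length = 693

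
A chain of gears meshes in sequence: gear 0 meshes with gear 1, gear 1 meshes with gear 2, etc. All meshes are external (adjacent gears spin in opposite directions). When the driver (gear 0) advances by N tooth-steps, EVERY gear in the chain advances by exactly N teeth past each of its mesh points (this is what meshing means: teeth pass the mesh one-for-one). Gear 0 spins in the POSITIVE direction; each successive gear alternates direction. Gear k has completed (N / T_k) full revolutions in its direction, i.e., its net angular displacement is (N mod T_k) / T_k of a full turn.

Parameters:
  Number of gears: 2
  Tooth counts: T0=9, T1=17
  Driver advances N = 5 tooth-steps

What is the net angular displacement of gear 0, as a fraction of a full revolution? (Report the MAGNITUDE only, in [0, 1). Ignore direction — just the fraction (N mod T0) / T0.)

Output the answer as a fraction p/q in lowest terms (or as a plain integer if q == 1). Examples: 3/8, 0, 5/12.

Chain of 2 gears, tooth counts: [9, 17]
  gear 0: T0=9, direction=positive, advance = 5 mod 9 = 5 teeth = 5/9 turn
  gear 1: T1=17, direction=negative, advance = 5 mod 17 = 5 teeth = 5/17 turn
Gear 0: 5 mod 9 = 5
Fraction = 5 / 9 = 5/9 (gcd(5,9)=1) = 5/9

Answer: 5/9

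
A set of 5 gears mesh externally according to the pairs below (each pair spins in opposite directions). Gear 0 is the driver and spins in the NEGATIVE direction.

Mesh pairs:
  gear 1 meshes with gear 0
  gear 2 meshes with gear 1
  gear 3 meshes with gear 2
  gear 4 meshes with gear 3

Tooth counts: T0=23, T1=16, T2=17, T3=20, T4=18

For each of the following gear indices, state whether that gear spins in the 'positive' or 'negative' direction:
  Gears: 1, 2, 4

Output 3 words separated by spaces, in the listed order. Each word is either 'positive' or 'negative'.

Answer: positive negative negative

Derivation:
Gear 0 (driver): negative (depth 0)
  gear 1: meshes with gear 0 -> depth 1 -> positive (opposite of gear 0)
  gear 2: meshes with gear 1 -> depth 2 -> negative (opposite of gear 1)
  gear 3: meshes with gear 2 -> depth 3 -> positive (opposite of gear 2)
  gear 4: meshes with gear 3 -> depth 4 -> negative (opposite of gear 3)
Queried indices 1, 2, 4 -> positive, negative, negative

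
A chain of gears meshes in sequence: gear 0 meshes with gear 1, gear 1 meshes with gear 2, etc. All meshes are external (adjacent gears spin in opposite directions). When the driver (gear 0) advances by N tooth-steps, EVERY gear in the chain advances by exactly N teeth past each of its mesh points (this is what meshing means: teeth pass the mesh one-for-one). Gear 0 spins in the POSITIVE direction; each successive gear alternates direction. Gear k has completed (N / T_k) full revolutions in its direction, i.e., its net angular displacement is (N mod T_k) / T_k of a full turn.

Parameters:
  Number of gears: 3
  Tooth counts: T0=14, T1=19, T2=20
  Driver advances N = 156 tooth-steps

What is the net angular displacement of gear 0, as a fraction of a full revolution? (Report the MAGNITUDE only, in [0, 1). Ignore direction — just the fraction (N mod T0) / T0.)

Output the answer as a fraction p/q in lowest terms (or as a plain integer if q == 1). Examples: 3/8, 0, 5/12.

Chain of 3 gears, tooth counts: [14, 19, 20]
  gear 0: T0=14, direction=positive, advance = 156 mod 14 = 2 teeth = 2/14 turn
  gear 1: T1=19, direction=negative, advance = 156 mod 19 = 4 teeth = 4/19 turn
  gear 2: T2=20, direction=positive, advance = 156 mod 20 = 16 teeth = 16/20 turn
Gear 0: 156 mod 14 = 2
Fraction = 2 / 14 = 1/7 (gcd(2,14)=2) = 1/7

Answer: 1/7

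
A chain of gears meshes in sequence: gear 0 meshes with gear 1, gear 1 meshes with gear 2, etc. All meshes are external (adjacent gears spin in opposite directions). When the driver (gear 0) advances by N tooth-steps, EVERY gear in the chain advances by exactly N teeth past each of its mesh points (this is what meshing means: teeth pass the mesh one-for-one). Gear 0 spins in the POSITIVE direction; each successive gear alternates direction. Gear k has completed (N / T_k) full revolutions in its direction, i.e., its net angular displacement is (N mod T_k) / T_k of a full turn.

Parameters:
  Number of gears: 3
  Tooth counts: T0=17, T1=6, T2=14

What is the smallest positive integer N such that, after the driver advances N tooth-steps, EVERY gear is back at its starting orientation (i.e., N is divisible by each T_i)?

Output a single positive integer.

Gear k returns to start when N is a multiple of T_k.
All gears at start simultaneously when N is a common multiple of [17, 6, 14]; the smallest such N is lcm(17, 6, 14).
Start: lcm = T0 = 17
Fold in T1=6: gcd(17, 6) = 1; lcm(17, 6) = 17 * 6 / 1 = 102 / 1 = 102
Fold in T2=14: gcd(102, 14) = 2; lcm(102, 14) = 102 * 14 / 2 = 1428 / 2 = 714
Full cycle length = 714

Answer: 714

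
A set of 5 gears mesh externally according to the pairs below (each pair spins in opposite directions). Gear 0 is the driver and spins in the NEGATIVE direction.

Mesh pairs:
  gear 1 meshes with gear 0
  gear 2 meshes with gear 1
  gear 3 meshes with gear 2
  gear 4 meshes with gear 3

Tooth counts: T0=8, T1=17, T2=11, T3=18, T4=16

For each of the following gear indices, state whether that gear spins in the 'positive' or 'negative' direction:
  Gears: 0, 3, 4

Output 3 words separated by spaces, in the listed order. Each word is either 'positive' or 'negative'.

Answer: negative positive negative

Derivation:
Gear 0 (driver): negative (depth 0)
  gear 1: meshes with gear 0 -> depth 1 -> positive (opposite of gear 0)
  gear 2: meshes with gear 1 -> depth 2 -> negative (opposite of gear 1)
  gear 3: meshes with gear 2 -> depth 3 -> positive (opposite of gear 2)
  gear 4: meshes with gear 3 -> depth 4 -> negative (opposite of gear 3)
Queried indices 0, 3, 4 -> negative, positive, negative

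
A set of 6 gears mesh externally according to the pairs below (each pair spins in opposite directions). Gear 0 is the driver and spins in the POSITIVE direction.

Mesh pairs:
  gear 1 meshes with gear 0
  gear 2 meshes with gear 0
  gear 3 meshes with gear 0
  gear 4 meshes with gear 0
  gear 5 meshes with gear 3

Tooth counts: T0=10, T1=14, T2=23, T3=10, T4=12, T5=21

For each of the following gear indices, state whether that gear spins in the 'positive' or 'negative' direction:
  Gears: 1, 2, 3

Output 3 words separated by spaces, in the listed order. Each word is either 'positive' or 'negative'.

Answer: negative negative negative

Derivation:
Gear 0 (driver): positive (depth 0)
  gear 1: meshes with gear 0 -> depth 1 -> negative (opposite of gear 0)
  gear 2: meshes with gear 0 -> depth 1 -> negative (opposite of gear 0)
  gear 3: meshes with gear 0 -> depth 1 -> negative (opposite of gear 0)
  gear 4: meshes with gear 0 -> depth 1 -> negative (opposite of gear 0)
  gear 5: meshes with gear 3 -> depth 2 -> positive (opposite of gear 3)
Queried indices 1, 2, 3 -> negative, negative, negative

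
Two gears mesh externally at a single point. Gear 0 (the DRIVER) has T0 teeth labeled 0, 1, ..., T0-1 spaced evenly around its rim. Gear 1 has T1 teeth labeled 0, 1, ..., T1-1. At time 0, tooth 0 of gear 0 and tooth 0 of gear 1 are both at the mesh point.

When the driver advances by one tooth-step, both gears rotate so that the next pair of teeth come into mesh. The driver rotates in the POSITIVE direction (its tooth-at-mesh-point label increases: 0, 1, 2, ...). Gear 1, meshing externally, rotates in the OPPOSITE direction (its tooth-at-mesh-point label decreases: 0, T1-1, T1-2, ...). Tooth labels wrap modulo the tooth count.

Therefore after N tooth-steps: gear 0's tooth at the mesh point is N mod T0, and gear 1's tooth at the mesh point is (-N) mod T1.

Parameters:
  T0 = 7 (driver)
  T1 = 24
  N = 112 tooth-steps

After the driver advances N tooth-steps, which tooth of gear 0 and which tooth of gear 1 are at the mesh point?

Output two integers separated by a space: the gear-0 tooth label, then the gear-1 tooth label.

Gear 0 (driver, T0=7): tooth at mesh = N mod T0
  112 = 16 * 7 + 0, so 112 mod 7 = 0
  gear 0 tooth = 0
Gear 1 (driven, T1=24): tooth at mesh = (-N) mod T1
  112 = 4 * 24 + 16, so 112 mod 24 = 16
  (-112) mod 24 = (-16) mod 24 = 24 - 16 = 8
Mesh after 112 steps: gear-0 tooth 0 meets gear-1 tooth 8

Answer: 0 8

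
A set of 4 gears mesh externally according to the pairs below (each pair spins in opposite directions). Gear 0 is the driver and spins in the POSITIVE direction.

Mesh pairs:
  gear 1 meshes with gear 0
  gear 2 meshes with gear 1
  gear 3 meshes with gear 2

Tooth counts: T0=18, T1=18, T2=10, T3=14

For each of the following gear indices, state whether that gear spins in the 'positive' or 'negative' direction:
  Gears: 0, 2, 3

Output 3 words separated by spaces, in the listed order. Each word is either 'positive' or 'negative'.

Answer: positive positive negative

Derivation:
Gear 0 (driver): positive (depth 0)
  gear 1: meshes with gear 0 -> depth 1 -> negative (opposite of gear 0)
  gear 2: meshes with gear 1 -> depth 2 -> positive (opposite of gear 1)
  gear 3: meshes with gear 2 -> depth 3 -> negative (opposite of gear 2)
Queried indices 0, 2, 3 -> positive, positive, negative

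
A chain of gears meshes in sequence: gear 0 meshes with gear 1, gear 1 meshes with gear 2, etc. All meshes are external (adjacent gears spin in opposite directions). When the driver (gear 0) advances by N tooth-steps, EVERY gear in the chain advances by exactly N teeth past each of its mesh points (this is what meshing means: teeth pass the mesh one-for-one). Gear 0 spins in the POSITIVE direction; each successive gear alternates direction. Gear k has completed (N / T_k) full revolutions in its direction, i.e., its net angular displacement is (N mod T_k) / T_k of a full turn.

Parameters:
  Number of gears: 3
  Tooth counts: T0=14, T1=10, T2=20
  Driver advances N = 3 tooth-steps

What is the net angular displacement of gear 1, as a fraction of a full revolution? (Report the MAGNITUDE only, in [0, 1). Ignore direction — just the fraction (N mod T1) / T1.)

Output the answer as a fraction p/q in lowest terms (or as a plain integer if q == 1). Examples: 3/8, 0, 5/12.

Answer: 3/10

Derivation:
Chain of 3 gears, tooth counts: [14, 10, 20]
  gear 0: T0=14, direction=positive, advance = 3 mod 14 = 3 teeth = 3/14 turn
  gear 1: T1=10, direction=negative, advance = 3 mod 10 = 3 teeth = 3/10 turn
  gear 2: T2=20, direction=positive, advance = 3 mod 20 = 3 teeth = 3/20 turn
Gear 1: 3 mod 10 = 3
Fraction = 3 / 10 = 3/10 (gcd(3,10)=1) = 3/10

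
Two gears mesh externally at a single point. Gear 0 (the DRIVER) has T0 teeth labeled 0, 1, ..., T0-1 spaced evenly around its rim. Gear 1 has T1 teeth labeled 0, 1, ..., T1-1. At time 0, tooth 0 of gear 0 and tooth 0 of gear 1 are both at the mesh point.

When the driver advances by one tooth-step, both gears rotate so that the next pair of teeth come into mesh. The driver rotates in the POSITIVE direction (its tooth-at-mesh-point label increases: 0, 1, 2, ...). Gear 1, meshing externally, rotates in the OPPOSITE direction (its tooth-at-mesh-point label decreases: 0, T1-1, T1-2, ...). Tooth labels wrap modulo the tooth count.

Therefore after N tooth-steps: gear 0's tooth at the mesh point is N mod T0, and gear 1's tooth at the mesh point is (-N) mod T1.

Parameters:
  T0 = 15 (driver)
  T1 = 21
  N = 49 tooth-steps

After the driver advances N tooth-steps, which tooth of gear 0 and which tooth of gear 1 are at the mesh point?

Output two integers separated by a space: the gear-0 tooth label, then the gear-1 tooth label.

Gear 0 (driver, T0=15): tooth at mesh = N mod T0
  49 = 3 * 15 + 4, so 49 mod 15 = 4
  gear 0 tooth = 4
Gear 1 (driven, T1=21): tooth at mesh = (-N) mod T1
  49 = 2 * 21 + 7, so 49 mod 21 = 7
  (-49) mod 21 = (-7) mod 21 = 21 - 7 = 14
Mesh after 49 steps: gear-0 tooth 4 meets gear-1 tooth 14

Answer: 4 14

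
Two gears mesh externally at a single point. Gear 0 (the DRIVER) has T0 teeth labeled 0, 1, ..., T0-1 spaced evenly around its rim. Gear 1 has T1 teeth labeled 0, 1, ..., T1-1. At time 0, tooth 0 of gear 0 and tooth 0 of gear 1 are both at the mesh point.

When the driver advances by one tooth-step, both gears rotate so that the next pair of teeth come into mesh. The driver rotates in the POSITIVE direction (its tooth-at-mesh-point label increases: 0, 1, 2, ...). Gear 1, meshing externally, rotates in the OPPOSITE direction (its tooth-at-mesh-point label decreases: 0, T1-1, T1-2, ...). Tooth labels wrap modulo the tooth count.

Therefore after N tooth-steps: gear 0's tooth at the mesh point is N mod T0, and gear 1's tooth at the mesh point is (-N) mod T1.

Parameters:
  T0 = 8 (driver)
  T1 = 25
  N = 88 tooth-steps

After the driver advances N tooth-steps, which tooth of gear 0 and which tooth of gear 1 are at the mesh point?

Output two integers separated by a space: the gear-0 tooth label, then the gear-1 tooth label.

Answer: 0 12

Derivation:
Gear 0 (driver, T0=8): tooth at mesh = N mod T0
  88 = 11 * 8 + 0, so 88 mod 8 = 0
  gear 0 tooth = 0
Gear 1 (driven, T1=25): tooth at mesh = (-N) mod T1
  88 = 3 * 25 + 13, so 88 mod 25 = 13
  (-88) mod 25 = (-13) mod 25 = 25 - 13 = 12
Mesh after 88 steps: gear-0 tooth 0 meets gear-1 tooth 12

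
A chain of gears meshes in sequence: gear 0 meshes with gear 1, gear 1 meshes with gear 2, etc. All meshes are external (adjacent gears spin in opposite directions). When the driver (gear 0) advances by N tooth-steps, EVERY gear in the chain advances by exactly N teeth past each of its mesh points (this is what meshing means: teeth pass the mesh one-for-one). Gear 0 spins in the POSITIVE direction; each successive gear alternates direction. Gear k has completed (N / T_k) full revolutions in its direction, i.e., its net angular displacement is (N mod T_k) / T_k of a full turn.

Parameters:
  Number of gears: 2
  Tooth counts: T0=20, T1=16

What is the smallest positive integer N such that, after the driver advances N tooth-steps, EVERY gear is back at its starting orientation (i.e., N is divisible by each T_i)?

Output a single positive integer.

Answer: 80

Derivation:
Gear k returns to start when N is a multiple of T_k.
All gears at start simultaneously when N is a common multiple of [20, 16]; the smallest such N is lcm(20, 16).
Start: lcm = T0 = 20
Fold in T1=16: gcd(20, 16) = 4; lcm(20, 16) = 20 * 16 / 4 = 320 / 4 = 80
Full cycle length = 80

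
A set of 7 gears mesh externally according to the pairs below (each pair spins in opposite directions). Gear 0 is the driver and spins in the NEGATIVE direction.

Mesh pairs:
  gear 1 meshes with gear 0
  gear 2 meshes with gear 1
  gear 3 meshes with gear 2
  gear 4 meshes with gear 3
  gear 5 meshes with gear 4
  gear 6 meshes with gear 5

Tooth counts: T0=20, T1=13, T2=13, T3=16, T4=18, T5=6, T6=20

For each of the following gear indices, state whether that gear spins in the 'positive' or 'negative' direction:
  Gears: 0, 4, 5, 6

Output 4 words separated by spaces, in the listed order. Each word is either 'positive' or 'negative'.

Answer: negative negative positive negative

Derivation:
Gear 0 (driver): negative (depth 0)
  gear 1: meshes with gear 0 -> depth 1 -> positive (opposite of gear 0)
  gear 2: meshes with gear 1 -> depth 2 -> negative (opposite of gear 1)
  gear 3: meshes with gear 2 -> depth 3 -> positive (opposite of gear 2)
  gear 4: meshes with gear 3 -> depth 4 -> negative (opposite of gear 3)
  gear 5: meshes with gear 4 -> depth 5 -> positive (opposite of gear 4)
  gear 6: meshes with gear 5 -> depth 6 -> negative (opposite of gear 5)
Queried indices 0, 4, 5, 6 -> negative, negative, positive, negative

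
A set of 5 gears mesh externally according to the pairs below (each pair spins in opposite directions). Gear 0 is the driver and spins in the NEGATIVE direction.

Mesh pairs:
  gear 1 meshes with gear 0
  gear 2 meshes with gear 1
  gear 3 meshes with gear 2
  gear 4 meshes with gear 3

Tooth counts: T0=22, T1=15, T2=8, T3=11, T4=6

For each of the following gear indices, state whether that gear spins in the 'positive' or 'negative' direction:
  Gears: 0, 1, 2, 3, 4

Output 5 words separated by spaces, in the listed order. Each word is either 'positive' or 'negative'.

Gear 0 (driver): negative (depth 0)
  gear 1: meshes with gear 0 -> depth 1 -> positive (opposite of gear 0)
  gear 2: meshes with gear 1 -> depth 2 -> negative (opposite of gear 1)
  gear 3: meshes with gear 2 -> depth 3 -> positive (opposite of gear 2)
  gear 4: meshes with gear 3 -> depth 4 -> negative (opposite of gear 3)
Queried indices 0, 1, 2, 3, 4 -> negative, positive, negative, positive, negative

Answer: negative positive negative positive negative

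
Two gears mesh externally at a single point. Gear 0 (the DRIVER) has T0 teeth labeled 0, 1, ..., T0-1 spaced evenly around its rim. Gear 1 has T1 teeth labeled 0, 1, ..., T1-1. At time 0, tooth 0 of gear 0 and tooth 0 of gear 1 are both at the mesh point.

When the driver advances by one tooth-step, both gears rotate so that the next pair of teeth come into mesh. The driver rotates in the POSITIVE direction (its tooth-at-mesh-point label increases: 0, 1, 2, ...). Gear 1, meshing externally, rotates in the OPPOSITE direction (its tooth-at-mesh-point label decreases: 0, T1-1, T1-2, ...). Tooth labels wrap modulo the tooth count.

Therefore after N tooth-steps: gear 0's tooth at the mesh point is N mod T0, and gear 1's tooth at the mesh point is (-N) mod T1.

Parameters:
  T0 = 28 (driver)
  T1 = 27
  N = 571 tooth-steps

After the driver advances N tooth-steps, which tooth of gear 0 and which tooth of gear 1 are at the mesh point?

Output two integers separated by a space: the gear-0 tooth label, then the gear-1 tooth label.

Answer: 11 23

Derivation:
Gear 0 (driver, T0=28): tooth at mesh = N mod T0
  571 = 20 * 28 + 11, so 571 mod 28 = 11
  gear 0 tooth = 11
Gear 1 (driven, T1=27): tooth at mesh = (-N) mod T1
  571 = 21 * 27 + 4, so 571 mod 27 = 4
  (-571) mod 27 = (-4) mod 27 = 27 - 4 = 23
Mesh after 571 steps: gear-0 tooth 11 meets gear-1 tooth 23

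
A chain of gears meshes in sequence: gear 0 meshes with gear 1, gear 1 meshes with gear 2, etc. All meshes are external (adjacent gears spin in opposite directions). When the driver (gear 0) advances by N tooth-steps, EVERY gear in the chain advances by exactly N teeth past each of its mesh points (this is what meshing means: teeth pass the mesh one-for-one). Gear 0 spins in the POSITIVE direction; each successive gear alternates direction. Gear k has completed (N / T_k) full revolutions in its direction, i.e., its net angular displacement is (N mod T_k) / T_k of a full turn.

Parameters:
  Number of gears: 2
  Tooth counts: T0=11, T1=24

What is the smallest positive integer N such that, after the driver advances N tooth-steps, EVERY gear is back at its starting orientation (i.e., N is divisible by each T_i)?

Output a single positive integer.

Gear k returns to start when N is a multiple of T_k.
All gears at start simultaneously when N is a common multiple of [11, 24]; the smallest such N is lcm(11, 24).
Start: lcm = T0 = 11
Fold in T1=24: gcd(11, 24) = 1; lcm(11, 24) = 11 * 24 / 1 = 264 / 1 = 264
Full cycle length = 264

Answer: 264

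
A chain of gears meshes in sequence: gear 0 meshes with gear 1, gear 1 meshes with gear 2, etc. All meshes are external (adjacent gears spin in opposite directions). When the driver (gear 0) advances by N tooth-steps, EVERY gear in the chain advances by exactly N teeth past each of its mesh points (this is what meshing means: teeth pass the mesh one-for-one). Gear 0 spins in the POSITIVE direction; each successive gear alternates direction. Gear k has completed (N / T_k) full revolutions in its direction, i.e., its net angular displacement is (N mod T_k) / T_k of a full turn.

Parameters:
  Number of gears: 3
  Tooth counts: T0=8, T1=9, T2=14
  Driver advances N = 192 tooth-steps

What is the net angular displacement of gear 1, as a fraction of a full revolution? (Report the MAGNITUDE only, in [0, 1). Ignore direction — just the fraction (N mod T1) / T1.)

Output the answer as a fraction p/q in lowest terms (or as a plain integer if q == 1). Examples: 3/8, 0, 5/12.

Answer: 1/3

Derivation:
Chain of 3 gears, tooth counts: [8, 9, 14]
  gear 0: T0=8, direction=positive, advance = 192 mod 8 = 0 teeth = 0/8 turn
  gear 1: T1=9, direction=negative, advance = 192 mod 9 = 3 teeth = 3/9 turn
  gear 2: T2=14, direction=positive, advance = 192 mod 14 = 10 teeth = 10/14 turn
Gear 1: 192 mod 9 = 3
Fraction = 3 / 9 = 1/3 (gcd(3,9)=3) = 1/3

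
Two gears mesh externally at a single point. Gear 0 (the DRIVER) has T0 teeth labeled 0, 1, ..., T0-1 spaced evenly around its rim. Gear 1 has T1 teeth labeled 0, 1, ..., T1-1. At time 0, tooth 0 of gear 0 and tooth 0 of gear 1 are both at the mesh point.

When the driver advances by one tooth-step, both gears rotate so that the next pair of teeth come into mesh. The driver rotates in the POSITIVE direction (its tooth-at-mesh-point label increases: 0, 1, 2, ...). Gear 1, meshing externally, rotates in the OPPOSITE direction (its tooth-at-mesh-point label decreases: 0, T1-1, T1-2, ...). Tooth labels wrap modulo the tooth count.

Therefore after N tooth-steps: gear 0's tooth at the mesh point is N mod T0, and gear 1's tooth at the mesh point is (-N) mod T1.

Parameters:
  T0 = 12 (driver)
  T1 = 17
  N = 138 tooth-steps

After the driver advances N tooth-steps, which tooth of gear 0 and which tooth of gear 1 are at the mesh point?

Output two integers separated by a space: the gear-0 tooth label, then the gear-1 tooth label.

Answer: 6 15

Derivation:
Gear 0 (driver, T0=12): tooth at mesh = N mod T0
  138 = 11 * 12 + 6, so 138 mod 12 = 6
  gear 0 tooth = 6
Gear 1 (driven, T1=17): tooth at mesh = (-N) mod T1
  138 = 8 * 17 + 2, so 138 mod 17 = 2
  (-138) mod 17 = (-2) mod 17 = 17 - 2 = 15
Mesh after 138 steps: gear-0 tooth 6 meets gear-1 tooth 15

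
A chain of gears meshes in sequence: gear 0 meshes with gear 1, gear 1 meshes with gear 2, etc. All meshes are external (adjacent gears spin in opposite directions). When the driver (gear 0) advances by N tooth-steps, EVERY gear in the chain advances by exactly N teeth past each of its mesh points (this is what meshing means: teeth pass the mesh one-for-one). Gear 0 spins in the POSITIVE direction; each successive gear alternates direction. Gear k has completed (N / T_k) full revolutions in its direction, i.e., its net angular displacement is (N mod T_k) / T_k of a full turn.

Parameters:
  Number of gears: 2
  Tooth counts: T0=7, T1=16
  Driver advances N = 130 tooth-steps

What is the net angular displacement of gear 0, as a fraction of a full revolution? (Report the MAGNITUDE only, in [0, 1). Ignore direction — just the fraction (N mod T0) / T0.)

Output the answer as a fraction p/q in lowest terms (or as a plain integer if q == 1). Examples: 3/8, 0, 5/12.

Answer: 4/7

Derivation:
Chain of 2 gears, tooth counts: [7, 16]
  gear 0: T0=7, direction=positive, advance = 130 mod 7 = 4 teeth = 4/7 turn
  gear 1: T1=16, direction=negative, advance = 130 mod 16 = 2 teeth = 2/16 turn
Gear 0: 130 mod 7 = 4
Fraction = 4 / 7 = 4/7 (gcd(4,7)=1) = 4/7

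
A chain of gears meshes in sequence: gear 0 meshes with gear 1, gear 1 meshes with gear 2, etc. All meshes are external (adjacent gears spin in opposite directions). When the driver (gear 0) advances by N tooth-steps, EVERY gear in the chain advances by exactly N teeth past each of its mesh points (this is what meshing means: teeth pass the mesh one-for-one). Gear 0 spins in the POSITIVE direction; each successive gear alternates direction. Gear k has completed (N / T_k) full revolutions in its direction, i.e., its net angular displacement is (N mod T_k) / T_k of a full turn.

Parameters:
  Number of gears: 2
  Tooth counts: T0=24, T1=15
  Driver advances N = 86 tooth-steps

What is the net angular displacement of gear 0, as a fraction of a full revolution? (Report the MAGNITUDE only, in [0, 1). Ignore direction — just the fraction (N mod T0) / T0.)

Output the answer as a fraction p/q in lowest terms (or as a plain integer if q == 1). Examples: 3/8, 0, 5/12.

Answer: 7/12

Derivation:
Chain of 2 gears, tooth counts: [24, 15]
  gear 0: T0=24, direction=positive, advance = 86 mod 24 = 14 teeth = 14/24 turn
  gear 1: T1=15, direction=negative, advance = 86 mod 15 = 11 teeth = 11/15 turn
Gear 0: 86 mod 24 = 14
Fraction = 14 / 24 = 7/12 (gcd(14,24)=2) = 7/12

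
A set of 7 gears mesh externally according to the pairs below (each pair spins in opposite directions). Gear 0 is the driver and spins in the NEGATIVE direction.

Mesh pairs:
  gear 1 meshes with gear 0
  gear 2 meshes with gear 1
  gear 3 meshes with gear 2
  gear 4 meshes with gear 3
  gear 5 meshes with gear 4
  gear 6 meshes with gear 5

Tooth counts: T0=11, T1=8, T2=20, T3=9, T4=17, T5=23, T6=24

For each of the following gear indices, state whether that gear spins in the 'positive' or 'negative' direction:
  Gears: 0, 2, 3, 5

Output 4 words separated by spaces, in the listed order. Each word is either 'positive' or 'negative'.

Gear 0 (driver): negative (depth 0)
  gear 1: meshes with gear 0 -> depth 1 -> positive (opposite of gear 0)
  gear 2: meshes with gear 1 -> depth 2 -> negative (opposite of gear 1)
  gear 3: meshes with gear 2 -> depth 3 -> positive (opposite of gear 2)
  gear 4: meshes with gear 3 -> depth 4 -> negative (opposite of gear 3)
  gear 5: meshes with gear 4 -> depth 5 -> positive (opposite of gear 4)
  gear 6: meshes with gear 5 -> depth 6 -> negative (opposite of gear 5)
Queried indices 0, 2, 3, 5 -> negative, negative, positive, positive

Answer: negative negative positive positive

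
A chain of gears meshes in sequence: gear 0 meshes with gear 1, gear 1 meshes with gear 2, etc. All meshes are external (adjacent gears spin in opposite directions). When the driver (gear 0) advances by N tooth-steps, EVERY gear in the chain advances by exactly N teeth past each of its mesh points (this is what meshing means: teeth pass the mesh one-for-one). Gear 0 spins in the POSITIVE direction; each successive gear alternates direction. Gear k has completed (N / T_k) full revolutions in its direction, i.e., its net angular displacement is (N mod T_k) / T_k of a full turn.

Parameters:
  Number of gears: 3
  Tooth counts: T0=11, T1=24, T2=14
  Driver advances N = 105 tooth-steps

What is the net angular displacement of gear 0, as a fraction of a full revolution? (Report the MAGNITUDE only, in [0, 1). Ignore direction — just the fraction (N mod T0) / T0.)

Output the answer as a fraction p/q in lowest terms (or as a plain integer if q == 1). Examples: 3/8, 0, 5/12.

Chain of 3 gears, tooth counts: [11, 24, 14]
  gear 0: T0=11, direction=positive, advance = 105 mod 11 = 6 teeth = 6/11 turn
  gear 1: T1=24, direction=negative, advance = 105 mod 24 = 9 teeth = 9/24 turn
  gear 2: T2=14, direction=positive, advance = 105 mod 14 = 7 teeth = 7/14 turn
Gear 0: 105 mod 11 = 6
Fraction = 6 / 11 = 6/11 (gcd(6,11)=1) = 6/11

Answer: 6/11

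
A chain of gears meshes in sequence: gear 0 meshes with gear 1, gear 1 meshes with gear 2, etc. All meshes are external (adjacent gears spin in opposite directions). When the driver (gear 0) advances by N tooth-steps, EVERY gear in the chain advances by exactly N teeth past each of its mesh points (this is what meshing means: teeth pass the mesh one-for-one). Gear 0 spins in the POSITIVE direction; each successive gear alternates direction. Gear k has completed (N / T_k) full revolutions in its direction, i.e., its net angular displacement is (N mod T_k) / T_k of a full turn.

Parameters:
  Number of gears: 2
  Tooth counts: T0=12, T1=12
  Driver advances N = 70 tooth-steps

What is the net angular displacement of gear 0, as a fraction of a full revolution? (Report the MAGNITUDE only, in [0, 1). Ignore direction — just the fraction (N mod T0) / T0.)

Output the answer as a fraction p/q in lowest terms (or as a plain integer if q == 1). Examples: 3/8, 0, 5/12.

Chain of 2 gears, tooth counts: [12, 12]
  gear 0: T0=12, direction=positive, advance = 70 mod 12 = 10 teeth = 10/12 turn
  gear 1: T1=12, direction=negative, advance = 70 mod 12 = 10 teeth = 10/12 turn
Gear 0: 70 mod 12 = 10
Fraction = 10 / 12 = 5/6 (gcd(10,12)=2) = 5/6

Answer: 5/6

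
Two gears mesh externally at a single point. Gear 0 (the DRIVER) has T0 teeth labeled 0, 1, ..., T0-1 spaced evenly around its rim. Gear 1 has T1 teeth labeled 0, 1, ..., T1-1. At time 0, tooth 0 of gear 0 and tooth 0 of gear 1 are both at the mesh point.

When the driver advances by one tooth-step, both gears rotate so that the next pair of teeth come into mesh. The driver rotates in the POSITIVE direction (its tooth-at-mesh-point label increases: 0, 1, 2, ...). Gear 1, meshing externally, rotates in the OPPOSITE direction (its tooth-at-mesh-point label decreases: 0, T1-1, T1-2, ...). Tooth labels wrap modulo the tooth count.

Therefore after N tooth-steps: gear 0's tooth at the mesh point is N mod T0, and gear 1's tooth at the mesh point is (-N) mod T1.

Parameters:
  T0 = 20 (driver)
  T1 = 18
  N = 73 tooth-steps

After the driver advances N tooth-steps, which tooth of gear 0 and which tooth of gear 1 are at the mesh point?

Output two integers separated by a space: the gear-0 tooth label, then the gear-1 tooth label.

Answer: 13 17

Derivation:
Gear 0 (driver, T0=20): tooth at mesh = N mod T0
  73 = 3 * 20 + 13, so 73 mod 20 = 13
  gear 0 tooth = 13
Gear 1 (driven, T1=18): tooth at mesh = (-N) mod T1
  73 = 4 * 18 + 1, so 73 mod 18 = 1
  (-73) mod 18 = (-1) mod 18 = 18 - 1 = 17
Mesh after 73 steps: gear-0 tooth 13 meets gear-1 tooth 17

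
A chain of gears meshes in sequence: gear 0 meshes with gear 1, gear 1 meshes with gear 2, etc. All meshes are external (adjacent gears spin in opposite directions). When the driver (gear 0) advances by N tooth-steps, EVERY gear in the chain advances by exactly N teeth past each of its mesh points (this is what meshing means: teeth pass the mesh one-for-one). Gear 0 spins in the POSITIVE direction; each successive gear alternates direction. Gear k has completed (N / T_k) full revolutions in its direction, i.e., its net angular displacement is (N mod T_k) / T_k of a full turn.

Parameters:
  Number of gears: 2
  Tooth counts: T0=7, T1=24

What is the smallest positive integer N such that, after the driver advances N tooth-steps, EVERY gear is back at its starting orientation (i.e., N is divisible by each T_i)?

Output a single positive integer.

Gear k returns to start when N is a multiple of T_k.
All gears at start simultaneously when N is a common multiple of [7, 24]; the smallest such N is lcm(7, 24).
Start: lcm = T0 = 7
Fold in T1=24: gcd(7, 24) = 1; lcm(7, 24) = 7 * 24 / 1 = 168 / 1 = 168
Full cycle length = 168

Answer: 168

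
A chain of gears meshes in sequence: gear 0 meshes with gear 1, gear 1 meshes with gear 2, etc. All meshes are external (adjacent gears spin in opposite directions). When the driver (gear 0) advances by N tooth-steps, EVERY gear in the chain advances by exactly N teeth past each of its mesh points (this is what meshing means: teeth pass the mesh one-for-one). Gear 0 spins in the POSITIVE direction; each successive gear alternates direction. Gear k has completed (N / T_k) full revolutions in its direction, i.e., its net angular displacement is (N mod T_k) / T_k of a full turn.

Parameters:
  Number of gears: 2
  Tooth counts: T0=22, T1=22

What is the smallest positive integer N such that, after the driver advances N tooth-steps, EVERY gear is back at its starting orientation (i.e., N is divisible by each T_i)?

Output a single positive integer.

Gear k returns to start when N is a multiple of T_k.
All gears at start simultaneously when N is a common multiple of [22, 22]; the smallest such N is lcm(22, 22).
Start: lcm = T0 = 22
Fold in T1=22: gcd(22, 22) = 22; lcm(22, 22) = 22 * 22 / 22 = 484 / 22 = 22
Full cycle length = 22

Answer: 22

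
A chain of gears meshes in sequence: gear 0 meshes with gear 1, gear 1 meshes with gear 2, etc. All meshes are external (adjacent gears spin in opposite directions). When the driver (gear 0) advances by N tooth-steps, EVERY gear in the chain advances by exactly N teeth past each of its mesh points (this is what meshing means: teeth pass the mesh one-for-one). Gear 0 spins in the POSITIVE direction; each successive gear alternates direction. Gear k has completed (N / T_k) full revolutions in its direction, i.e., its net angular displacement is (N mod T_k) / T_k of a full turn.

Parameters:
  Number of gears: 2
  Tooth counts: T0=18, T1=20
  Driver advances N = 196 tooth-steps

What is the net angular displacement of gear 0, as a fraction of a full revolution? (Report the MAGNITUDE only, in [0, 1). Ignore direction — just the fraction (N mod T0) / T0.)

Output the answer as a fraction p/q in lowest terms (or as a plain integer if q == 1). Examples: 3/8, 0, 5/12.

Answer: 8/9

Derivation:
Chain of 2 gears, tooth counts: [18, 20]
  gear 0: T0=18, direction=positive, advance = 196 mod 18 = 16 teeth = 16/18 turn
  gear 1: T1=20, direction=negative, advance = 196 mod 20 = 16 teeth = 16/20 turn
Gear 0: 196 mod 18 = 16
Fraction = 16 / 18 = 8/9 (gcd(16,18)=2) = 8/9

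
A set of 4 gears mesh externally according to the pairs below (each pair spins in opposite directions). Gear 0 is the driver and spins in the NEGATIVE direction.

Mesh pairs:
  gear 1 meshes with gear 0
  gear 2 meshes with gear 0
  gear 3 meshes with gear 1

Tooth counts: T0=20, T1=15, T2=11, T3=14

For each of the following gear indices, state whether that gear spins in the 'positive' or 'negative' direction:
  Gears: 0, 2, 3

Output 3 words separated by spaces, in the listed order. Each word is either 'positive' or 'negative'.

Answer: negative positive negative

Derivation:
Gear 0 (driver): negative (depth 0)
  gear 1: meshes with gear 0 -> depth 1 -> positive (opposite of gear 0)
  gear 2: meshes with gear 0 -> depth 1 -> positive (opposite of gear 0)
  gear 3: meshes with gear 1 -> depth 2 -> negative (opposite of gear 1)
Queried indices 0, 2, 3 -> negative, positive, negative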